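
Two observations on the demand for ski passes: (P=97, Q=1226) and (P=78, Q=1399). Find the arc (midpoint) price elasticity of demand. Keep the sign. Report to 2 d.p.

-0.61

ΔQ = 1399 − 1226 = 173; ΔP = 78 − 97 = -19.
Midpoints: P̄ = 87.50, Q̄ = 1312.5.
ε = (ΔQ/ΔP)(P̄/Q̄) = (173/-19)(87.50/1312.5).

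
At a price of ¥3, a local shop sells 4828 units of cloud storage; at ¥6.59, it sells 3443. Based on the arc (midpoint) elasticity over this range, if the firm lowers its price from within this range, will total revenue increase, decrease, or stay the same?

Arc ε = (-1385/3.59)(4.79/4135.5) ≈ -0.447.
|ε| = 0.45 < 1, so demand is inelastic. A price cut therefore reduces total revenue.

decrease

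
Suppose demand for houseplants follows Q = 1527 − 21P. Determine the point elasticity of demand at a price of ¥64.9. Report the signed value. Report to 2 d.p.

At P = 64.9, Q = 164.100.
dQ/dP = −21.
ε = (dQ/dP)(P/Q) = (-21)(64.9/164.100).
|ε| > 1, so demand is elastic at this price.

-8.31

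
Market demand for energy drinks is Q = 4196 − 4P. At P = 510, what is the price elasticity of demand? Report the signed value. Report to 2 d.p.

-0.95

At P = 510, Q = 2156.
dQ/dP = −4.
ε = (dQ/dP)(P/Q) = (-4)(510/2156).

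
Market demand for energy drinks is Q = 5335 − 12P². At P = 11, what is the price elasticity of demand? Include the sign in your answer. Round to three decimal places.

At P = 11, Q = 3883.
dQ/dP = −24P = -264.
ε = (dQ/dP)(P/Q) = (-264)(11/3883).
|ε| < 1, so demand is inelastic at this price.

-0.748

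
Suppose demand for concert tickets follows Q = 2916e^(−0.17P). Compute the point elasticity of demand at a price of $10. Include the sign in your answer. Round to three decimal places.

At P = 10, Q = 532.705.
dQ/dP = −0.17·2916e^(−0.17P) = −0.17Q = -90.560.
ε = (dQ/dP)(P/Q) = (-90.560)(10/532.705).

-1.700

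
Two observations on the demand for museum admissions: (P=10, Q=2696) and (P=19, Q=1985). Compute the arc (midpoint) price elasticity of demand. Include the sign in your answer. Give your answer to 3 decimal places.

-0.489

ΔQ = 1985 − 2696 = -711; ΔP = 19 − 10 = 9.
Midpoints: P̄ = 14.50, Q̄ = 2340.5.
ε = (ΔQ/ΔP)(P̄/Q̄) = (-711/9)(14.50/2340.5).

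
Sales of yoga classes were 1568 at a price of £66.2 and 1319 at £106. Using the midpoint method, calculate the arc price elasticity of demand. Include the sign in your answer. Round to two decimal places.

-0.37

ΔQ = 1319 − 1568 = -249; ΔP = 106 − 66.2 = 39.8.
Midpoints: P̄ = 86.10, Q̄ = 1443.5.
ε = (ΔQ/ΔP)(P̄/Q̄) = (-249/39.8)(86.10/1443.5).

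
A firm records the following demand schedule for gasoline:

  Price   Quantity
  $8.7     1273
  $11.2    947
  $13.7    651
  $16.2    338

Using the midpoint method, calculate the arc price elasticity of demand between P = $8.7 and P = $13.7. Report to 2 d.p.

At P = 8.7, Q = 1273; at P = 13.7, Q = 651.
ΔQ = -622, ΔP = 5.0. Midpoints: P̄ = 11.20, Q̄ = 962.0.
ε = (ΔQ/ΔP)(P̄/Q̄) = (-622/5.0)(11.20/962.0).

-1.45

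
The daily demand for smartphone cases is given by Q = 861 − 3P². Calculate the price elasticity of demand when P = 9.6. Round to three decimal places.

-0.946

At P = 9.6, Q = 584.520.
dQ/dP = −6P = -57.600.
ε = (dQ/dP)(P/Q) = (-57.600)(9.6/584.520).
|ε| < 1, so demand is inelastic at this price.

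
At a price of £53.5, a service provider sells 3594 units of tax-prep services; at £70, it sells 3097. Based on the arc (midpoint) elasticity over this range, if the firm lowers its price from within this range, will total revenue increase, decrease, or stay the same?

decrease

Arc ε = (-497/16.5)(61.75/3345.5) ≈ -0.556.
|ε| = 0.56 < 1, so demand is inelastic. A price cut therefore reduces total revenue.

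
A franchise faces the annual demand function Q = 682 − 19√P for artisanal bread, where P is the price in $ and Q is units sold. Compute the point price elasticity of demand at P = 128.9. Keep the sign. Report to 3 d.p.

At P = 128.9, Q = 466.285.
dQ/dP = −19/(2√P) = -0.837.
ε = (dQ/dP)(P/Q) = (-0.837)(128.9/466.285).

-0.231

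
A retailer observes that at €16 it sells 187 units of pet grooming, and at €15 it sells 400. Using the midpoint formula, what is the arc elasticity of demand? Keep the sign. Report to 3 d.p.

ΔQ = 400 − 187 = 213; ΔP = 15 − 16 = -1.
Midpoints: P̄ = 15.50, Q̄ = 293.5.
ε = (ΔQ/ΔP)(P̄/Q̄) = (213/-1)(15.50/293.5).

-11.249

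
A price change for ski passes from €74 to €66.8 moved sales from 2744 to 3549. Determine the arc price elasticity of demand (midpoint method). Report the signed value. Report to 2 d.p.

-2.50

ΔQ = 3549 − 2744 = 805; ΔP = 66.8 − 74 = -7.2.
Midpoints: P̄ = 70.40, Q̄ = 3146.5.
ε = (ΔQ/ΔP)(P̄/Q̄) = (805/-7.2)(70.40/3146.5).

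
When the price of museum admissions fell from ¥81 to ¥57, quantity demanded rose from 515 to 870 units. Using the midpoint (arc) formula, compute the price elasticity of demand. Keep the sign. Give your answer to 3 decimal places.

-1.474

ΔQ = 870 − 515 = 355; ΔP = 57 − 81 = -24.
Midpoints: P̄ = 69.00, Q̄ = 692.5.
ε = (ΔQ/ΔP)(P̄/Q̄) = (355/-24)(69.00/692.5).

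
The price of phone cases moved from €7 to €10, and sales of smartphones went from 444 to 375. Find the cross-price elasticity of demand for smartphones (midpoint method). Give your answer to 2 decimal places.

ΔQ_x = 375 − 444 = -69; ΔP_y = 10 − 7 = 3.
Midpoints: P̄_y = 8.50, Q̄_x = 409.5.
ε_xy = (ΔQ_x/ΔP_y)(P̄_y/Q̄_x) = (-69/3)(8.50/409.5).

-0.48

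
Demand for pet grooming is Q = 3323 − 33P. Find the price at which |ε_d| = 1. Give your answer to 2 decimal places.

For linear demand Q = a − bP, ε = −bP/(a − bP). |ε| = 1 when bP = a − bP, i.e. P = a/(2b).
P = 3323/(2·33) = 3323/66 = 50.3485.

50.35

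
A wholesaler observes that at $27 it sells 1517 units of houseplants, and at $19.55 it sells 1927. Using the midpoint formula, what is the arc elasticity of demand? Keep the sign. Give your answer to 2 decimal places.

-0.74

ΔQ = 1927 − 1517 = 410; ΔP = 19.55 − 27 = -7.45.
Midpoints: P̄ = 23.27, Q̄ = 1722.0.
ε = (ΔQ/ΔP)(P̄/Q̄) = (410/-7.45)(23.27/1722.0).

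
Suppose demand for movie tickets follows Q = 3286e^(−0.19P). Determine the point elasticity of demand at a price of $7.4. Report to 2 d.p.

At P = 7.4, Q = 805.470.
dQ/dP = −0.19·3286e^(−0.19P) = −0.19Q = -153.039.
ε = (dQ/dP)(P/Q) = (-153.039)(7.4/805.470).
|ε| > 1, so demand is elastic at this price.

-1.41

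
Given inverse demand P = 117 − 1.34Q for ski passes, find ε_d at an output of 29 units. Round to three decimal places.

At Q = 29, P = 117 − 1.34(29) = 78.14.
dP/dQ = −1.34, so dQ/dP = 1/(−1.34) = -0.746.
ε = (dQ/dP)(P/Q) = (-0.746)(78.14/29).

-2.011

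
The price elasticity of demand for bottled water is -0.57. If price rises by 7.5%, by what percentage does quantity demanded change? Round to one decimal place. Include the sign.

%ΔQ ≈ ε × %ΔP = (-0.57)(7.5%) = -4.27%.

-4.3%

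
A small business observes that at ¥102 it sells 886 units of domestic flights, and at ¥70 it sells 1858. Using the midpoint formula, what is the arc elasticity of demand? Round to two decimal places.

-1.90

ΔQ = 1858 − 886 = 972; ΔP = 70 − 102 = -32.
Midpoints: P̄ = 86.00, Q̄ = 1372.0.
ε = (ΔQ/ΔP)(P̄/Q̄) = (972/-32)(86.00/1372.0).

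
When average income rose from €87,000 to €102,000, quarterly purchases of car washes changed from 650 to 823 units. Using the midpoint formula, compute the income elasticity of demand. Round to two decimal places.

ΔQ = 173, ΔI = 15000. Midpoints: Ī = 94,500, Q̄ = 736.5.
ε_I = (ΔQ/ΔI)(Ī/Q̄) = (173/15000)(94500/736.5).

1.48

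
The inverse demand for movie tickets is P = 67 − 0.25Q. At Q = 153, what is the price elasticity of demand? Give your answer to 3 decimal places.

-0.752

At Q = 153, P = 67 − 0.25(153) = 28.75.
dP/dQ = −0.25, so dQ/dP = 1/(−0.25) = -4.000.
ε = (dQ/dP)(P/Q) = (-4.000)(28.75/153).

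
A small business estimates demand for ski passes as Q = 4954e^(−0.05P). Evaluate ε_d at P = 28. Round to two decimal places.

At P = 28, Q = 1221.641.
dQ/dP = −0.05·4954e^(−0.05P) = −0.05Q = -61.082.
ε = (dQ/dP)(P/Q) = (-61.082)(28/1221.641).

-1.40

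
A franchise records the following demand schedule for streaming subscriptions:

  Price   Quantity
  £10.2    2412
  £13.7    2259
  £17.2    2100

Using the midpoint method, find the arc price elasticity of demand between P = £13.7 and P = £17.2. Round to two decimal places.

-0.32

At P = 13.7, Q = 2259; at P = 17.2, Q = 2100.
ΔQ = -159, ΔP = 3.5. Midpoints: P̄ = 15.45, Q̄ = 2179.5.
ε = (ΔQ/ΔP)(P̄/Q̄) = (-159/3.5)(15.45/2179.5).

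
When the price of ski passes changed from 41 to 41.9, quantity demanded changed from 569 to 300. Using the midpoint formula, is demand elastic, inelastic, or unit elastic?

Arc ε ≈ -28.513.
|ε| = 28.51 > 1.

elastic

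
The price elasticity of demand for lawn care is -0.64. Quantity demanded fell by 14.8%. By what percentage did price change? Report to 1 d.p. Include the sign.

23.1%

%ΔP ≈ %ΔQ / ε = (-14.8%)/(-0.64) = 23.12%.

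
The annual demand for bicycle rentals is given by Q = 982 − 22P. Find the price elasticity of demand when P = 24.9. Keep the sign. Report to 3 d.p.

At P = 24.9, Q = 434.200.
dQ/dP = −22.
ε = (dQ/dP)(P/Q) = (-22)(24.9/434.200).

-1.262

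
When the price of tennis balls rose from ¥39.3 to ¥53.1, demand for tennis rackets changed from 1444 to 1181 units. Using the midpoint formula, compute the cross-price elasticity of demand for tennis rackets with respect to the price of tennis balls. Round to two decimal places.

-0.67

ΔQ_x = 1181 − 1444 = -263; ΔP_y = 53.1 − 39.3 = 13.8.
Midpoints: P̄_y = 46.20, Q̄_x = 1312.5.
ε_xy = (ΔQ_x/ΔP_y)(P̄_y/Q̄_x) = (-263/13.8)(46.20/1312.5).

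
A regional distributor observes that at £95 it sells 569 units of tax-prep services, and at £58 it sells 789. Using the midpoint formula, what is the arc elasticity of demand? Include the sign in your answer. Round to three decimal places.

ΔQ = 789 − 569 = 220; ΔP = 58 − 95 = -37.
Midpoints: P̄ = 76.50, Q̄ = 679.0.
ε = (ΔQ/ΔP)(P̄/Q̄) = (220/-37)(76.50/679.0).

-0.670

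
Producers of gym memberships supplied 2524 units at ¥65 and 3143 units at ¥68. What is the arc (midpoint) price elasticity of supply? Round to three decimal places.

4.842

ΔQ = 3143 − 2524 = 619; ΔP = 68 − 65 = 3.
Midpoints: P̄ = 66.50, Q̄ = 2833.5.
ε_s = (ΔQ/ΔP)(P̄/Q̄) = (619/3)(66.50/2833.5).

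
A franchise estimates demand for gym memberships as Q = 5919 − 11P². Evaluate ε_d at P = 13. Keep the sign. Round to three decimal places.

At P = 13, Q = 4060.
dQ/dP = −22P = -286.
ε = (dQ/dP)(P/Q) = (-286)(13/4060).

-0.916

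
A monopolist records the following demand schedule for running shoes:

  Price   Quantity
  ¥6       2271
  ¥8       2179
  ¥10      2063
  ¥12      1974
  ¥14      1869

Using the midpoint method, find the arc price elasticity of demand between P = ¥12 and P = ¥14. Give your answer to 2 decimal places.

At P = 12, Q = 1974; at P = 14, Q = 1869.
ΔQ = -105, ΔP = 2. Midpoints: P̄ = 13.00, Q̄ = 1921.5.
ε = (ΔQ/ΔP)(P̄/Q̄) = (-105/2)(13.00/1921.5).

-0.36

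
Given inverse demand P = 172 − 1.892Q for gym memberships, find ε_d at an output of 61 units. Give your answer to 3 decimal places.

At Q = 61, P = 172 − 1.892(61) = 56.59.
dP/dQ = −1.892, so dQ/dP = 1/(−1.892) = -0.529.
ε = (dQ/dP)(P/Q) = (-0.529)(56.59/61).

-0.490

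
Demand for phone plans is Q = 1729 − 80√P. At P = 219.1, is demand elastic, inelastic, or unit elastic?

elastic

Q = 544.838, dQ/dP = -2.702.
ε = (dQ/dP)(P/Q) ≈ -1.087.
|ε| = 1.09 > 1.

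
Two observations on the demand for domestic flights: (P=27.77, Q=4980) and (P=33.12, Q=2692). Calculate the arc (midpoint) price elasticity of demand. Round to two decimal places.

ΔQ = 2692 − 4980 = -2288; ΔP = 33.12 − 27.77 = 5.35.
Midpoints: P̄ = 30.45, Q̄ = 3836.0.
ε = (ΔQ/ΔP)(P̄/Q̄) = (-2288/5.35)(30.45/3836.0).

-3.39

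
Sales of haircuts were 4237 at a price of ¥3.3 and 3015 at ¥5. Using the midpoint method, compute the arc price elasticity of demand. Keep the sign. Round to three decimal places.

ΔQ = 3015 − 4237 = -1222; ΔP = 5 − 3.3 = 1.7.
Midpoints: P̄ = 4.15, Q̄ = 3626.0.
ε = (ΔQ/ΔP)(P̄/Q̄) = (-1222/1.7)(4.15/3626.0).

-0.823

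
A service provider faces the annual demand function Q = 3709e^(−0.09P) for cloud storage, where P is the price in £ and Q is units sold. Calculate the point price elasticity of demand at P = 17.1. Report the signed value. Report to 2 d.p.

At P = 17.1, Q = 795.935.
dQ/dP = −0.09·3709e^(−0.09P) = −0.09Q = -71.634.
ε = (dQ/dP)(P/Q) = (-71.634)(17.1/795.935).
|ε| > 1, so demand is elastic at this price.

-1.54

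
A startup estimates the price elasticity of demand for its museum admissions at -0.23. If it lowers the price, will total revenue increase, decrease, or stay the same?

decrease

|ε| = 0.23 < 1, so demand is inelastic. A price cut therefore reduces total revenue.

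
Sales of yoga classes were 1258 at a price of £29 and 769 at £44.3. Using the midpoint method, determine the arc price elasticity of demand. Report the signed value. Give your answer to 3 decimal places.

-1.156

ΔQ = 769 − 1258 = -489; ΔP = 44.3 − 29 = 15.3.
Midpoints: P̄ = 36.65, Q̄ = 1013.5.
ε = (ΔQ/ΔP)(P̄/Q̄) = (-489/15.3)(36.65/1013.5).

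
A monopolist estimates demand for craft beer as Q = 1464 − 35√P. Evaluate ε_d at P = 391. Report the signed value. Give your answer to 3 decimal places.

At P = 391, Q = 771.920.
dQ/dP = −35/(2√P) = -0.885.
ε = (dQ/dP)(P/Q) = (-0.885)(391/771.920).

-0.448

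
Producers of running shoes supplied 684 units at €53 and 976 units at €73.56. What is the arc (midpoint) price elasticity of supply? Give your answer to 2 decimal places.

ΔQ = 976 − 684 = 292; ΔP = 73.56 − 53 = 20.56.
Midpoints: P̄ = 63.28, Q̄ = 830.0.
ε_s = (ΔQ/ΔP)(P̄/Q̄) = (292/20.56)(63.28/830.0).

1.08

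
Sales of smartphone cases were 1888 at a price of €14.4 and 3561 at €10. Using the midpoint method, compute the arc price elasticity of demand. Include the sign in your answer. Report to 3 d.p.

-1.703

ΔQ = 3561 − 1888 = 1673; ΔP = 10 − 14.4 = -4.4.
Midpoints: P̄ = 12.20, Q̄ = 2724.5.
ε = (ΔQ/ΔP)(P̄/Q̄) = (1673/-4.4)(12.20/2724.5).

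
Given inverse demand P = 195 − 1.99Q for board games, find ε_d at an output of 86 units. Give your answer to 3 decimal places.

At Q = 86, P = 195 − 1.99(86) = 23.86.
dP/dQ = −1.99, so dQ/dP = 1/(−1.99) = -0.503.
ε = (dQ/dP)(P/Q) = (-0.503)(23.86/86).

-0.139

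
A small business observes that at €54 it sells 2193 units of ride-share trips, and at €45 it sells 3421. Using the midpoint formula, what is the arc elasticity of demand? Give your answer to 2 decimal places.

ΔQ = 3421 − 2193 = 1228; ΔP = 45 − 54 = -9.
Midpoints: P̄ = 49.50, Q̄ = 2807.0.
ε = (ΔQ/ΔP)(P̄/Q̄) = (1228/-9)(49.50/2807.0).

-2.41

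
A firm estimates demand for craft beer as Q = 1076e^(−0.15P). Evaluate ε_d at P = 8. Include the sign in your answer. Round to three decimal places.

At P = 8, Q = 324.085.
dQ/dP = −0.15·1076e^(−0.15P) = −0.15Q = -48.613.
ε = (dQ/dP)(P/Q) = (-48.613)(8/324.085).

-1.200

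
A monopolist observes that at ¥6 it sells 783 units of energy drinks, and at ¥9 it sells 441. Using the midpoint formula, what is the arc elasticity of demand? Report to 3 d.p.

-1.397

ΔQ = 441 − 783 = -342; ΔP = 9 − 6 = 3.
Midpoints: P̄ = 7.50, Q̄ = 612.0.
ε = (ΔQ/ΔP)(P̄/Q̄) = (-342/3)(7.50/612.0).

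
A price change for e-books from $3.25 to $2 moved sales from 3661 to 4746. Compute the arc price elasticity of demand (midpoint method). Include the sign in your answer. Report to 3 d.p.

ΔQ = 4746 − 3661 = 1085; ΔP = 2 − 3.25 = -1.25.
Midpoints: P̄ = 2.62, Q̄ = 4203.5.
ε = (ΔQ/ΔP)(P̄/Q̄) = (1085/-1.25)(2.62/4203.5).

-0.542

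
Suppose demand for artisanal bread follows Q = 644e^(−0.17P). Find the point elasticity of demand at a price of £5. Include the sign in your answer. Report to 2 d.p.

At P = 5, Q = 275.255.
dQ/dP = −0.17·644e^(−0.17P) = −0.17Q = -46.793.
ε = (dQ/dP)(P/Q) = (-46.793)(5/275.255).

-0.85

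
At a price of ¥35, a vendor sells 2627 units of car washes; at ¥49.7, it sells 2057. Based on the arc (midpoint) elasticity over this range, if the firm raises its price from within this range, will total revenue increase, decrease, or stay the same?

increase

Arc ε = (-570/14.7)(42.35/2342.0) ≈ -0.701.
|ε| = 0.70 < 1, so demand is inelastic. A price rise therefore raises total revenue.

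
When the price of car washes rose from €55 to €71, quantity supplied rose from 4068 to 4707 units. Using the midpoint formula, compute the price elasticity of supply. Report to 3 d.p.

ΔQ = 4707 − 4068 = 639; ΔP = 71 − 55 = 16.
Midpoints: P̄ = 63.00, Q̄ = 4387.5.
ε_s = (ΔQ/ΔP)(P̄/Q̄) = (639/16)(63.00/4387.5).

0.573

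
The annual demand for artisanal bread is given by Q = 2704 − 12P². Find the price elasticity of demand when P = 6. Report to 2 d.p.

At P = 6, Q = 2272.
dQ/dP = −24P = -144.
ε = (dQ/dP)(P/Q) = (-144)(6/2272).
|ε| < 1, so demand is inelastic at this price.

-0.38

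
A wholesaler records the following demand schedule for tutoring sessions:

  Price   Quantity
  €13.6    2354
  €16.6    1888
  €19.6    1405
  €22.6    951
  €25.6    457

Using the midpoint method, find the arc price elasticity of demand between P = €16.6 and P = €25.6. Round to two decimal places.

-2.86

At P = 16.6, Q = 1888; at P = 25.6, Q = 457.
ΔQ = -1431, ΔP = 9.0. Midpoints: P̄ = 21.10, Q̄ = 1172.5.
ε = (ΔQ/ΔP)(P̄/Q̄) = (-1431/9.0)(21.10/1172.5).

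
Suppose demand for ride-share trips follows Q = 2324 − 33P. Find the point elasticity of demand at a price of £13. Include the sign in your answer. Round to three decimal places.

-0.226

At P = 13, Q = 1895.
dQ/dP = −33.
ε = (dQ/dP)(P/Q) = (-33)(13/1895).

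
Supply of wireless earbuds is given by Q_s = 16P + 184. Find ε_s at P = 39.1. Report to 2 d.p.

0.77

At P = 39.1, Q_s = 809.60.
dQ_s/dP = 16.
ε_s = (dQ_s/dP)(P/Q_s) = (16)(39.1/809.60).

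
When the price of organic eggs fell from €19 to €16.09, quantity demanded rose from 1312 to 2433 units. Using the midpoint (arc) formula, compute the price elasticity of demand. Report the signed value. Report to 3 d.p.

-3.609

ΔQ = 2433 − 1312 = 1121; ΔP = 16.09 − 19 = -2.91.
Midpoints: P̄ = 17.55, Q̄ = 1872.5.
ε = (ΔQ/ΔP)(P̄/Q̄) = (1121/-2.91)(17.55/1872.5).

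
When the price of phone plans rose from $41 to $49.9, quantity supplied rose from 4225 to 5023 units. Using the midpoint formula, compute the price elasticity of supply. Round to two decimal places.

ΔQ = 5023 − 4225 = 798; ΔP = 49.9 − 41 = 8.9.
Midpoints: P̄ = 45.45, Q̄ = 4624.0.
ε_s = (ΔQ/ΔP)(P̄/Q̄) = (798/8.9)(45.45/4624.0).

0.88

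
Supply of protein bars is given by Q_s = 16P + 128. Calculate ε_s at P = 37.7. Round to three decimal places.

At P = 37.7, Q_s = 731.20.
dQ_s/dP = 16.
ε_s = (dQ_s/dP)(P/Q_s) = (16)(37.7/731.20).

0.825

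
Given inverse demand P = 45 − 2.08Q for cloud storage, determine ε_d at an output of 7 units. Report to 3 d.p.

-2.091

At Q = 7, P = 45 − 2.08(7) = 30.44.
dP/dQ = −2.08, so dQ/dP = 1/(−2.08) = -0.481.
ε = (dQ/dP)(P/Q) = (-0.481)(30.44/7).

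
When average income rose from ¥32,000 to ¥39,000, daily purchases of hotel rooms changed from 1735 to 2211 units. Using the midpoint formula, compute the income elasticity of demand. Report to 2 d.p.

1.22

ΔQ = 476, ΔI = 7000. Midpoints: Ī = 35,500, Q̄ = 1973.0.
ε_I = (ΔQ/ΔI)(Ī/Q̄) = (476/7000)(35500/1973.0).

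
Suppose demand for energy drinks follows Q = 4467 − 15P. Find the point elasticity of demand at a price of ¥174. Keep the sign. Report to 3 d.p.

At P = 174, Q = 1857.
dQ/dP = −15.
ε = (dQ/dP)(P/Q) = (-15)(174/1857).
|ε| > 1, so demand is elastic at this price.

-1.405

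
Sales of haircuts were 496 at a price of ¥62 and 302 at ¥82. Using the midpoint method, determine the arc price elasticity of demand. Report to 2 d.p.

ΔQ = 302 − 496 = -194; ΔP = 82 − 62 = 20.
Midpoints: P̄ = 72.00, Q̄ = 399.0.
ε = (ΔQ/ΔP)(P̄/Q̄) = (-194/20)(72.00/399.0).

-1.75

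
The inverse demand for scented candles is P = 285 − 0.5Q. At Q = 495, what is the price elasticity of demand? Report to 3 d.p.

-0.152

At Q = 495, P = 285 − 0.5(495) = 37.50.
dP/dQ = −0.5, so dQ/dP = 1/(−0.5) = -2.000.
ε = (dQ/dP)(P/Q) = (-2.000)(37.50/495).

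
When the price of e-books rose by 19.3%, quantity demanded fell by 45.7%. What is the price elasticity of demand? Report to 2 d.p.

-2.37

ε = %ΔQ / %ΔP = (-45.7)/(19.3) = -2.368.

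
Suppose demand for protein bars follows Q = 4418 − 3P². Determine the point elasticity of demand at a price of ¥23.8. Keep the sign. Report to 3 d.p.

At P = 23.8, Q = 2718.680.
dQ/dP = −6P = -142.800.
ε = (dQ/dP)(P/Q) = (-142.800)(23.8/2718.680).

-1.250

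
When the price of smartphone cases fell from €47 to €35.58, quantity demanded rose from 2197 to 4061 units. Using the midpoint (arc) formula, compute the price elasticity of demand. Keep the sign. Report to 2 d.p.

ΔQ = 4061 − 2197 = 1864; ΔP = 35.58 − 47 = -11.42.
Midpoints: P̄ = 41.29, Q̄ = 3129.0.
ε = (ΔQ/ΔP)(P̄/Q̄) = (1864/-11.42)(41.29/3129.0).

-2.15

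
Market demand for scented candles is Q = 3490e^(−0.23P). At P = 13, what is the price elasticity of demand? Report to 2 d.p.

At P = 13, Q = 175.503.
dQ/dP = −0.23·3490e^(−0.23P) = −0.23Q = -40.366.
ε = (dQ/dP)(P/Q) = (-40.366)(13/175.503).
|ε| > 1, so demand is elastic at this price.

-2.99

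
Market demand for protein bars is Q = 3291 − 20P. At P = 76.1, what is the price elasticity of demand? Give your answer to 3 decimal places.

At P = 76.1, Q = 1769.
dQ/dP = −20.
ε = (dQ/dP)(P/Q) = (-20)(76.1/1769).

-0.860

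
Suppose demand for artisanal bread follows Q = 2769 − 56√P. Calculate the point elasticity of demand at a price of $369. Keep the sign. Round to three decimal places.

At P = 369, Q = 1693.275.
dQ/dP = −56/(2√P) = -1.458.
ε = (dQ/dP)(P/Q) = (-1.458)(369/1693.275).

-0.318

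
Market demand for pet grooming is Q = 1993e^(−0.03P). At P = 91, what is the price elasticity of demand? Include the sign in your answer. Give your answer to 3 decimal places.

At P = 91, Q = 129.982.
dQ/dP = −0.03·1993e^(−0.03P) = −0.03Q = -3.899.
ε = (dQ/dP)(P/Q) = (-3.899)(91/129.982).
|ε| > 1, so demand is elastic at this price.

-2.730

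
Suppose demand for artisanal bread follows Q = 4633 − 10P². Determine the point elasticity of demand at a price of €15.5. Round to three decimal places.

At P = 15.5, Q = 2230.500.
dQ/dP = −20P = -310.
ε = (dQ/dP)(P/Q) = (-310)(15.5/2230.500).

-2.154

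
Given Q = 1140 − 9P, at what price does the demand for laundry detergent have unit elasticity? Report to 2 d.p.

63.33

For linear demand Q = a − bP, ε = −bP/(a − bP). |ε| = 1 when bP = a − bP, i.e. P = a/(2b).
P = 1140/(2·9) = 1140/18 = 63.3333.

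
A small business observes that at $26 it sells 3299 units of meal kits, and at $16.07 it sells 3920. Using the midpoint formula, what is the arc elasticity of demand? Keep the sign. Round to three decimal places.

-0.364

ΔQ = 3920 − 3299 = 621; ΔP = 16.07 − 26 = -9.93.
Midpoints: P̄ = 21.04, Q̄ = 3609.5.
ε = (ΔQ/ΔP)(P̄/Q̄) = (621/-9.93)(21.04/3609.5).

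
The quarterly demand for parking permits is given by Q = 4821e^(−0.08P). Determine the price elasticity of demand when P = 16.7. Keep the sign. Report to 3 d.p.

-1.336

At P = 16.7, Q = 1267.418.
dQ/dP = −0.08·4821e^(−0.08P) = −0.08Q = -101.393.
ε = (dQ/dP)(P/Q) = (-101.393)(16.7/1267.418).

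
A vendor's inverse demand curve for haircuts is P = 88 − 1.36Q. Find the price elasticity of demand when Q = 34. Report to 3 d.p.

At Q = 34, P = 88 − 1.36(34) = 41.76.
dP/dQ = −1.36, so dQ/dP = 1/(−1.36) = -0.735.
ε = (dQ/dP)(P/Q) = (-0.735)(41.76/34).

-0.903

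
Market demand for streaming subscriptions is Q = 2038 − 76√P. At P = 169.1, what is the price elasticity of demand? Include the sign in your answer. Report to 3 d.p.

At P = 169.1, Q = 1049.708.
dQ/dP = −76/(2√P) = -2.922.
ε = (dQ/dP)(P/Q) = (-2.922)(169.1/1049.708).
|ε| < 1, so demand is inelastic at this price.

-0.471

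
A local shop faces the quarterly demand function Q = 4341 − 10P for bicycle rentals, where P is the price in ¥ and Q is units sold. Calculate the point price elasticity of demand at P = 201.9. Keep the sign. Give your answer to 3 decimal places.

-0.870

At P = 201.9, Q = 2322.
dQ/dP = −10.
ε = (dQ/dP)(P/Q) = (-10)(201.9/2322).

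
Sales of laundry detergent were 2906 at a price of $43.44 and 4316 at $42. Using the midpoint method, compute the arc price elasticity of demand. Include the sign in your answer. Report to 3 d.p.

-11.584

ΔQ = 4316 − 2906 = 1410; ΔP = 42 − 43.44 = -1.44.
Midpoints: P̄ = 42.72, Q̄ = 3611.0.
ε = (ΔQ/ΔP)(P̄/Q̄) = (1410/-1.44)(42.72/3611.0).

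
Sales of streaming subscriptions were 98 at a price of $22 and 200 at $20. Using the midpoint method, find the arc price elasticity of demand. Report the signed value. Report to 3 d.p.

-7.188

ΔQ = 200 − 98 = 102; ΔP = 20 − 22 = -2.
Midpoints: P̄ = 21.00, Q̄ = 149.0.
ε = (ΔQ/ΔP)(P̄/Q̄) = (102/-2)(21.00/149.0).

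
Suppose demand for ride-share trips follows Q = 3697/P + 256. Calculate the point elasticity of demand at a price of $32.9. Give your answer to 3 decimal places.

-0.305

At P = 32.9, Q = 368.371.
dQ/dP = −3697/P² = -3.416.
ε = (dQ/dP)(P/Q) = (-3.416)(32.9/368.371).
|ε| < 1, so demand is inelastic at this price.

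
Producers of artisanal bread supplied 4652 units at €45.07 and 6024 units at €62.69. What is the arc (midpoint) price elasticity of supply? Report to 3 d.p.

ΔQ = 6024 − 4652 = 1372; ΔP = 62.69 − 45.07 = 17.62.
Midpoints: P̄ = 53.88, Q̄ = 5338.0.
ε_s = (ΔQ/ΔP)(P̄/Q̄) = (1372/17.62)(53.88/5338.0).

0.786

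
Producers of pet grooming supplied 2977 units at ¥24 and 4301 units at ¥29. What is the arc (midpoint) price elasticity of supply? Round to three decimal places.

ΔQ = 4301 − 2977 = 1324; ΔP = 29 − 24 = 5.
Midpoints: P̄ = 26.50, Q̄ = 3639.0.
ε_s = (ΔQ/ΔP)(P̄/Q̄) = (1324/5)(26.50/3639.0).

1.928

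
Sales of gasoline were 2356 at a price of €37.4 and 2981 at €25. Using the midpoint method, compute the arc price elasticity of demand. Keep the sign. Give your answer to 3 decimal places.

ΔQ = 2981 − 2356 = 625; ΔP = 25 − 37.4 = -12.4.
Midpoints: P̄ = 31.20, Q̄ = 2668.5.
ε = (ΔQ/ΔP)(P̄/Q̄) = (625/-12.4)(31.20/2668.5).

-0.589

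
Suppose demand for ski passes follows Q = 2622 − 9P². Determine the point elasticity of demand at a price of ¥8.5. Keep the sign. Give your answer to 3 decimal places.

-0.660

At P = 8.5, Q = 1971.750.
dQ/dP = −18P = -153.
ε = (dQ/dP)(P/Q) = (-153)(8.5/1971.750).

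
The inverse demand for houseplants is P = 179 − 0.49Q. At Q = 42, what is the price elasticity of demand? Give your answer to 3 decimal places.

At Q = 42, P = 179 − 0.49(42) = 158.42.
dP/dQ = −0.49, so dQ/dP = 1/(−0.49) = -2.041.
ε = (dQ/dP)(P/Q) = (-2.041)(158.42/42).

-7.698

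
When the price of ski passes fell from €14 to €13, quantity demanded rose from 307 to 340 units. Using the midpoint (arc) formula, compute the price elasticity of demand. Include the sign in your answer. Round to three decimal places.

-1.377

ΔQ = 340 − 307 = 33; ΔP = 13 − 14 = -1.
Midpoints: P̄ = 13.50, Q̄ = 323.5.
ε = (ΔQ/ΔP)(P̄/Q̄) = (33/-1)(13.50/323.5).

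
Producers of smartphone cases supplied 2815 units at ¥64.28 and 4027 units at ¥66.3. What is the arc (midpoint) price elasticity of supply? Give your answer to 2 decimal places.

11.45

ΔQ = 4027 − 2815 = 1212; ΔP = 66.3 − 64.28 = 2.02.
Midpoints: P̄ = 65.29, Q̄ = 3421.0.
ε_s = (ΔQ/ΔP)(P̄/Q̄) = (1212/2.02)(65.29/3421.0).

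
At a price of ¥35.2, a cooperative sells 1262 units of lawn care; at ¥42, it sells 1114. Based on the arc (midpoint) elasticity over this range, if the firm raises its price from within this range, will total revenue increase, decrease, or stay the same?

increase

Arc ε = (-148/6.8)(38.60/1188.0) ≈ -0.707.
|ε| = 0.71 < 1, so demand is inelastic. A price rise therefore raises total revenue.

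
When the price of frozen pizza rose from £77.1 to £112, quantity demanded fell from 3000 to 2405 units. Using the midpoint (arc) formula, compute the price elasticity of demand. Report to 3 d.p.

ΔQ = 2405 − 3000 = -595; ΔP = 112 − 77.1 = 34.9.
Midpoints: P̄ = 94.55, Q̄ = 2702.5.
ε = (ΔQ/ΔP)(P̄/Q̄) = (-595/34.9)(94.55/2702.5).

-0.596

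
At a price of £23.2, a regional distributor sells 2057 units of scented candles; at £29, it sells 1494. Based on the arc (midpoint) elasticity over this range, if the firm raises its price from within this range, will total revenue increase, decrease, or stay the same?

decrease

Arc ε = (-563/5.8)(26.10/1775.5) ≈ -1.427.
|ε| = 1.43 > 1, so demand is elastic. A price rise therefore reduces total revenue.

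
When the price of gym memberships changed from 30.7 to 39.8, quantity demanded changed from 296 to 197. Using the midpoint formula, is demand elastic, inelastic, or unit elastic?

Arc ε ≈ -1.556.
|ε| = 1.56 > 1.

elastic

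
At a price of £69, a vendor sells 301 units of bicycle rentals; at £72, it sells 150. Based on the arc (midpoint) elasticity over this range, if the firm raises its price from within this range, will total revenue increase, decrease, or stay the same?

Arc ε = (-151/3)(70.50/225.5) ≈ -15.736.
|ε| = 15.74 > 1, so demand is elastic. A price rise therefore reduces total revenue.

decrease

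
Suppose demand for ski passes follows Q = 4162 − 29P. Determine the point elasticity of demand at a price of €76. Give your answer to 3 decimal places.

-1.126

At P = 76, Q = 1958.
dQ/dP = −29.
ε = (dQ/dP)(P/Q) = (-29)(76/1958).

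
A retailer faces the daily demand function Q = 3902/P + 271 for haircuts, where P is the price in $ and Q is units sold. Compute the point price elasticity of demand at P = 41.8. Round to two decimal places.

-0.26

At P = 41.8, Q = 364.349.
dQ/dP = −3902/P² = -2.233.
ε = (dQ/dP)(P/Q) = (-2.233)(41.8/364.349).
|ε| < 1, so demand is inelastic at this price.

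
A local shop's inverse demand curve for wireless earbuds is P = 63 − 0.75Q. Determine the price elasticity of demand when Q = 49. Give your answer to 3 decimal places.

At Q = 49, P = 63 − 0.75(49) = 26.25.
dP/dQ = −0.75, so dQ/dP = 1/(−0.75) = -1.333.
ε = (dQ/dP)(P/Q) = (-1.333)(26.25/49).

-0.714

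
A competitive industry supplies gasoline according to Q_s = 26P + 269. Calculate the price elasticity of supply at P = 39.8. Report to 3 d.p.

0.794

At P = 39.8, Q_s = 1303.80.
dQ_s/dP = 26.
ε_s = (dQ_s/dP)(P/Q_s) = (26)(39.8/1303.80).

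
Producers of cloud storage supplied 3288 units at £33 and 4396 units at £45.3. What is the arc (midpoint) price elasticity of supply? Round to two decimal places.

0.92

ΔQ = 4396 − 3288 = 1108; ΔP = 45.3 − 33 = 12.3.
Midpoints: P̄ = 39.15, Q̄ = 3842.0.
ε_s = (ΔQ/ΔP)(P̄/Q̄) = (1108/12.3)(39.15/3842.0).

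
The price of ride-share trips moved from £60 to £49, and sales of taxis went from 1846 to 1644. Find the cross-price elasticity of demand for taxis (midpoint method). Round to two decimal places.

0.57

ΔQ_x = 1644 − 1846 = -202; ΔP_y = 49 − 60 = -11.
Midpoints: P̄_y = 54.50, Q̄_x = 1745.0.
ε_xy = (ΔQ_x/ΔP_y)(P̄_y/Q̄_x) = (-202/-11)(54.50/1745.0).
ε_xy > 0, so the goods are substitutes.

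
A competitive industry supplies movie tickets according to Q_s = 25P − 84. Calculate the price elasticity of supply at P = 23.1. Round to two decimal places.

At P = 23.1, Q_s = 493.50.
dQ_s/dP = 25.
ε_s = (dQ_s/dP)(P/Q_s) = (25)(23.1/493.50).

1.17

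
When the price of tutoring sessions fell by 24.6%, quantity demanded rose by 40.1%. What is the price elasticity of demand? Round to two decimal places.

ε = %ΔQ / %ΔP = (40.1)/(-24.6) = -1.630.

-1.63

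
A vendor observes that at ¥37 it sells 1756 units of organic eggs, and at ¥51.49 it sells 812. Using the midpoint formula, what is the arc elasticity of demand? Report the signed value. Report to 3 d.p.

ΔQ = 812 − 1756 = -944; ΔP = 51.49 − 37 = 14.49.
Midpoints: P̄ = 44.25, Q̄ = 1284.0.
ε = (ΔQ/ΔP)(P̄/Q̄) = (-944/14.49)(44.25/1284.0).

-2.245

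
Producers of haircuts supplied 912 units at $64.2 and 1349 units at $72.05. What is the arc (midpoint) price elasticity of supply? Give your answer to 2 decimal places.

3.35

ΔQ = 1349 − 912 = 437; ΔP = 72.05 − 64.2 = 7.85.
Midpoints: P̄ = 68.12, Q̄ = 1130.5.
ε_s = (ΔQ/ΔP)(P̄/Q̄) = (437/7.85)(68.12/1130.5).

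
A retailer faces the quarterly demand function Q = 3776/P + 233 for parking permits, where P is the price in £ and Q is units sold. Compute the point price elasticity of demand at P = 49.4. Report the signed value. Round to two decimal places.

-0.25

At P = 49.4, Q = 309.437.
dQ/dP = −3776/P² = -1.547.
ε = (dQ/dP)(P/Q) = (-1.547)(49.4/309.437).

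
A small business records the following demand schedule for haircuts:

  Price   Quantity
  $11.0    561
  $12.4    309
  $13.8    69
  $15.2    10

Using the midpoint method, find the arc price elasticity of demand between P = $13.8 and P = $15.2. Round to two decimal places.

At P = 13.8, Q = 69; at P = 15.2, Q = 10.
ΔQ = -59, ΔP = 1.4. Midpoints: P̄ = 14.50, Q̄ = 39.5.
ε = (ΔQ/ΔP)(P̄/Q̄) = (-59/1.4)(14.50/39.5).

-15.47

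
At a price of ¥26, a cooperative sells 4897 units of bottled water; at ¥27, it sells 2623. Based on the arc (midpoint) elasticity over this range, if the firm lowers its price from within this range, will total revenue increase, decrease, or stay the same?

increase

Arc ε = (-2274/1)(26.50/3760.0) ≈ -16.027.
|ε| = 16.03 > 1, so demand is elastic. A price cut therefore raises total revenue.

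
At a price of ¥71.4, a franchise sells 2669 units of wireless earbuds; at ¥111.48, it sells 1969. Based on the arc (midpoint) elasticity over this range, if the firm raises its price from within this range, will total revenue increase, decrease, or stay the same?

Arc ε = (-700/40.08)(91.44/2319.0) ≈ -0.689.
|ε| = 0.69 < 1, so demand is inelastic. A price rise therefore raises total revenue.

increase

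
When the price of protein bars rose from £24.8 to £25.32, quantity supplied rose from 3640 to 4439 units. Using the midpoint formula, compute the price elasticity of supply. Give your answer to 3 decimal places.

9.532

ΔQ = 4439 − 3640 = 799; ΔP = 25.32 − 24.8 = 0.52.
Midpoints: P̄ = 25.06, Q̄ = 4039.5.
ε_s = (ΔQ/ΔP)(P̄/Q̄) = (799/0.52)(25.06/4039.5).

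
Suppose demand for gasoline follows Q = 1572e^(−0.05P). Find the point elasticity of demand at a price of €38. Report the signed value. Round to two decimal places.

-1.90

At P = 38, Q = 235.122.
dQ/dP = −0.05·1572e^(−0.05P) = −0.05Q = -11.756.
ε = (dQ/dP)(P/Q) = (-11.756)(38/235.122).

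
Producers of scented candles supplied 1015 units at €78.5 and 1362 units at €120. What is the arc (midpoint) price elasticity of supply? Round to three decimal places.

0.698

ΔQ = 1362 − 1015 = 347; ΔP = 120 − 78.5 = 41.5.
Midpoints: P̄ = 99.25, Q̄ = 1188.5.
ε_s = (ΔQ/ΔP)(P̄/Q̄) = (347/41.5)(99.25/1188.5).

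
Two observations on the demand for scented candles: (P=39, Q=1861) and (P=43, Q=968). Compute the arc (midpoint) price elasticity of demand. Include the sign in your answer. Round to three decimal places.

ΔQ = 968 − 1861 = -893; ΔP = 43 − 39 = 4.
Midpoints: P̄ = 41.00, Q̄ = 1414.5.
ε = (ΔQ/ΔP)(P̄/Q̄) = (-893/4)(41.00/1414.5).

-6.471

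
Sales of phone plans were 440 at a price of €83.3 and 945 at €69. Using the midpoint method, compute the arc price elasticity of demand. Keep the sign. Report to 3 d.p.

-3.883

ΔQ = 945 − 440 = 505; ΔP = 69 − 83.3 = -14.3.
Midpoints: P̄ = 76.15, Q̄ = 692.5.
ε = (ΔQ/ΔP)(P̄/Q̄) = (505/-14.3)(76.15/692.5).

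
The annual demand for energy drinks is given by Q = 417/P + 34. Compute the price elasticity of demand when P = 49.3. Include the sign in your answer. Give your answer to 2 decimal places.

At P = 49.3, Q = 42.458.
dQ/dP = −417/P² = -0.172.
ε = (dQ/dP)(P/Q) = (-0.172)(49.3/42.458).

-0.20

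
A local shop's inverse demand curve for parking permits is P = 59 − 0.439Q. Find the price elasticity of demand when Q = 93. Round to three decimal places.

-0.445

At Q = 93, P = 59 − 0.439(93) = 18.17.
dP/dQ = −0.439, so dQ/dP = 1/(−0.439) = -2.278.
ε = (dQ/dP)(P/Q) = (-2.278)(18.17/93).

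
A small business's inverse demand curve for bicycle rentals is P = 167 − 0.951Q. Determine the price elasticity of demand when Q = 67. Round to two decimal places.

At Q = 67, P = 167 − 0.951(67) = 103.28.
dP/dQ = −0.951, so dQ/dP = 1/(−0.951) = -1.052.
ε = (dQ/dP)(P/Q) = (-1.052)(103.28/67).

-1.62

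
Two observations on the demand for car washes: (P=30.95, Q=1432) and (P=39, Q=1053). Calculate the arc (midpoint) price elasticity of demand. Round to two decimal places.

ΔQ = 1053 − 1432 = -379; ΔP = 39 − 30.95 = 8.05.
Midpoints: P̄ = 34.98, Q̄ = 1242.5.
ε = (ΔQ/ΔP)(P̄/Q̄) = (-379/8.05)(34.98/1242.5).

-1.33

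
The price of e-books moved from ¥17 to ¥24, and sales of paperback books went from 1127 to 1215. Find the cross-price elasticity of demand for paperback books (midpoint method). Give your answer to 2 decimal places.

0.22

ΔQ_x = 1215 − 1127 = 88; ΔP_y = 24 − 17 = 7.
Midpoints: P̄_y = 20.50, Q̄_x = 1171.0.
ε_xy = (ΔQ_x/ΔP_y)(P̄_y/Q̄_x) = (88/7)(20.50/1171.0).
ε_xy > 0, so the goods are substitutes.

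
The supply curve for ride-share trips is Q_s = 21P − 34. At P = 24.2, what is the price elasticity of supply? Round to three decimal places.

At P = 24.2, Q_s = 474.20.
dQ_s/dP = 21.
ε_s = (dQ_s/dP)(P/Q_s) = (21)(24.2/474.20).

1.072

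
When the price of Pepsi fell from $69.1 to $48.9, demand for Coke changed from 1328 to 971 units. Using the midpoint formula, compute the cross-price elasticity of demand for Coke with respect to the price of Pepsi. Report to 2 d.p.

ΔQ_x = 971 − 1328 = -357; ΔP_y = 48.9 − 69.1 = -20.2.
Midpoints: P̄_y = 59.00, Q̄_x = 1149.5.
ε_xy = (ΔQ_x/ΔP_y)(P̄_y/Q̄_x) = (-357/-20.2)(59.00/1149.5).

0.91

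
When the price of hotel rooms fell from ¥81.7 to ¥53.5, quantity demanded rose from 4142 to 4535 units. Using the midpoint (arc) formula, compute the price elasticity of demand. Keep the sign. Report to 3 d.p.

-0.217

ΔQ = 4535 − 4142 = 393; ΔP = 53.5 − 81.7 = -28.2.
Midpoints: P̄ = 67.60, Q̄ = 4338.5.
ε = (ΔQ/ΔP)(P̄/Q̄) = (393/-28.2)(67.60/4338.5).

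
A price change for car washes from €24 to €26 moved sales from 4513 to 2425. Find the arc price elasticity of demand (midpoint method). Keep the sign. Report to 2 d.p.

-7.52

ΔQ = 2425 − 4513 = -2088; ΔP = 26 − 24 = 2.
Midpoints: P̄ = 25.00, Q̄ = 3469.0.
ε = (ΔQ/ΔP)(P̄/Q̄) = (-2088/2)(25.00/3469.0).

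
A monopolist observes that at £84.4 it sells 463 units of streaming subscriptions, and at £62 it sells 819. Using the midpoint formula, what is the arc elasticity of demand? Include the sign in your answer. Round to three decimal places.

-1.815

ΔQ = 819 − 463 = 356; ΔP = 62 − 84.4 = -22.4.
Midpoints: P̄ = 73.20, Q̄ = 641.0.
ε = (ΔQ/ΔP)(P̄/Q̄) = (356/-22.4)(73.20/641.0).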